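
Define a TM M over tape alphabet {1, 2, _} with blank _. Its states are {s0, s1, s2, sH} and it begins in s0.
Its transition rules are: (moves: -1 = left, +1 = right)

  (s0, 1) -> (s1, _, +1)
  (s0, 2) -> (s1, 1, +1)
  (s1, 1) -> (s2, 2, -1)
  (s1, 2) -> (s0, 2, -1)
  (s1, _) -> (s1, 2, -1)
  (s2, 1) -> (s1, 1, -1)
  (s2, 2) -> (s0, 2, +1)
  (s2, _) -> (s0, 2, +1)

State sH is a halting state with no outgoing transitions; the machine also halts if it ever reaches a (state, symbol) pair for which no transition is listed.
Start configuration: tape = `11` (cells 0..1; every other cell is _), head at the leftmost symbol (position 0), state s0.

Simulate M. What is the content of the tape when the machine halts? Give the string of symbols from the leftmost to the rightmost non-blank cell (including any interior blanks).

2_2

s0 | [1]1_   read 1 → write _, move +1, go to s1
s1 | _[1]_   read 1 → write 2, move -1, go to s2
s2 | [_]2_   read _ → write 2, move +1, go to s0
s0 | 2[2]_   read 2 → write 1, move +1, go to s1
s1 | 21[_]   read _ → write 2, move -1, go to s1
s1 | 2[1]2   read 1 → write 2, move -1, go to s2
s2 | [2]22   read 2 → write 2, move +1, go to s0
s0 | 2[2]2   read 2 → write 1, move +1, go to s1
s1 | 21[2]   read 2 → write 2, move -1, go to s0
s0 | 2[1]2   read 1 → write _, move +1, go to s1
s1 | 2_[2]   read 2 → write 2, move -1, go to s0
s0 | 2[_]2
The non-blank tape span at halt is 2_2.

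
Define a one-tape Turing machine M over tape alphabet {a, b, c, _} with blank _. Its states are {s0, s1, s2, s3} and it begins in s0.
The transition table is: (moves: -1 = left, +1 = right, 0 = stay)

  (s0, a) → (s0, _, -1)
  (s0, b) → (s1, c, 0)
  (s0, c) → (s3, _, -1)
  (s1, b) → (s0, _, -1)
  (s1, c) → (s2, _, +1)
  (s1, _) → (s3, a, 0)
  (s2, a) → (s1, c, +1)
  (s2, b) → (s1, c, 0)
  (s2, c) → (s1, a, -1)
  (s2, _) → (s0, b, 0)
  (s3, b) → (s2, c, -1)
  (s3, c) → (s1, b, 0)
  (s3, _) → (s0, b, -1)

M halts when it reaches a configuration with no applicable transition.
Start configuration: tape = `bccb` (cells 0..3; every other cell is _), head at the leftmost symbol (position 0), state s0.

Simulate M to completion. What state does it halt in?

s3

state=s0 head=0 tape=[b]ccb   (s0,b)→(s1,c,0)
state=s1 head=0 tape=[c]ccb   (s1,c)→(s2,_,+1)
state=s2 head=1 tape=_[c]cb   (s2,c)→(s1,a,-1)
state=s1 head=0 tape=[_]acb   (s1,_)→(s3,a,0)
state=s3 head=0 tape=[a]acb
No transition is defined for (s3, a); M halts in state s3.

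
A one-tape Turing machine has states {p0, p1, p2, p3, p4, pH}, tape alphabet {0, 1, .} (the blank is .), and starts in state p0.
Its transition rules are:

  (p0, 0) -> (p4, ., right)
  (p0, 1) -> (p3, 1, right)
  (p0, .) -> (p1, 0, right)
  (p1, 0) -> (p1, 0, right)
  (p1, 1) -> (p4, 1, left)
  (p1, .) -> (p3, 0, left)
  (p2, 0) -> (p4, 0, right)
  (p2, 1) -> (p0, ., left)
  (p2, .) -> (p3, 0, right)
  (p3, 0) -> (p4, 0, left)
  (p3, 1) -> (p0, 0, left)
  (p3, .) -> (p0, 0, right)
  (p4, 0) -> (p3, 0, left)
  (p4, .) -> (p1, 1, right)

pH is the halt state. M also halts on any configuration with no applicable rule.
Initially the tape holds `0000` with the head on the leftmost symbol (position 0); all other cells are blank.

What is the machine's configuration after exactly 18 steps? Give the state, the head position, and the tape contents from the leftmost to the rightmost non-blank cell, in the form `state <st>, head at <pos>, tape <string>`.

state=p0 head=0 tape=[0]000...   (p0,0)→(p4,.,right)
state=p4 head=1 tape=.[0]00...   (p4,0)→(p3,0,left)
state=p3 head=0 tape=[.]000...   (p3,.)→(p0,0,right)
state=p0 head=1 tape=0[0]00...   (p0,0)→(p4,.,right)
state=p4 head=2 tape=0.[0]0...   (p4,0)→(p3,0,left)
state=p3 head=1 tape=0[.]00...   (p3,.)→(p0,0,right)
state=p0 head=2 tape=00[0]0...   (p0,0)→(p4,.,right)
state=p4 head=3 tape=00.[0]...   (p4,0)→(p3,0,left)
state=p3 head=2 tape=00[.]0...   (p3,.)→(p0,0,right)
state=p0 head=3 tape=000[0]...   (p0,0)→(p4,.,right)
state=p4 head=4 tape=000.[.]..   (p4,.)→(p1,1,right)
state=p1 head=5 tape=000.1[.].   (p1,.)→(p3,0,left)
state=p3 head=4 tape=000.[1]0.   (p3,1)→(p0,0,left)
state=p0 head=3 tape=000[.]00.   (p0,.)→(p1,0,right)
state=p1 head=4 tape=0000[0]0.   (p1,0)→(p1,0,right)
state=p1 head=5 tape=00000[0].   (p1,0)→(p1,0,right)
state=p1 head=6 tape=000000[.]   (p1,.)→(p3,0,left)
state=p3 head=5 tape=00000[0]0   (p3,0)→(p4,0,left)
state=p4 head=4 tape=0000[0]00
After 18 steps: state p4, head at 4, tape 0000000.

state p4, head at 4, tape 0000000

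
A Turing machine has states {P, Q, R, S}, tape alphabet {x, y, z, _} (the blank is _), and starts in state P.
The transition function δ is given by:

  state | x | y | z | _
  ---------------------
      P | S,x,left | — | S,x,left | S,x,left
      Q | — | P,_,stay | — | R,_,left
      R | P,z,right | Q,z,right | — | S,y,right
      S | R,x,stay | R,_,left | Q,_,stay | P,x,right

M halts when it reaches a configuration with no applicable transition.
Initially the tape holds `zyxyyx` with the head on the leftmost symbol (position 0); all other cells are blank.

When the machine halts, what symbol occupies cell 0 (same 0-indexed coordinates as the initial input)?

x

P | __[z]yxyyx   read z → write x, move left, go to S
S | _[_]xyxyyx   read _ → write x, move right, go to P
P | _x[x]yxyyx   read x → write x, move left, go to S
S | _[x]xyxyyx   read x → write x, move stay, go to R
R | _[x]xyxyyx   read x → write z, move right, go to P
P | _z[x]yxyyx   read x → write x, move left, go to S
S | _[z]xyxyyx   read z → write _, move stay, go to Q
Q | _[_]xyxyyx   read _ → write _, move left, go to R
R | [_]_xyxyyx   read _ → write y, move right, go to S
S | y[_]xyxyyx   read _ → write x, move right, go to P
P | yx[x]yxyyx   read x → write x, move left, go to S
S | y[x]xyxyyx   read x → write x, move stay, go to R
R | y[x]xyxyyx   read x → write z, move right, go to P
P | yz[x]yxyyx   read x → write x, move left, go to S
S | y[z]xyxyyx   read z → write _, move stay, go to Q
Q | y[_]xyxyyx   read _ → write _, move left, go to R
R | [y]_xyxyyx   read y → write z, move right, go to Q
Q | z[_]xyxyyx   read _ → write _, move left, go to R
R | [z]_xyxyyx
Cell 0 holds x when M halts.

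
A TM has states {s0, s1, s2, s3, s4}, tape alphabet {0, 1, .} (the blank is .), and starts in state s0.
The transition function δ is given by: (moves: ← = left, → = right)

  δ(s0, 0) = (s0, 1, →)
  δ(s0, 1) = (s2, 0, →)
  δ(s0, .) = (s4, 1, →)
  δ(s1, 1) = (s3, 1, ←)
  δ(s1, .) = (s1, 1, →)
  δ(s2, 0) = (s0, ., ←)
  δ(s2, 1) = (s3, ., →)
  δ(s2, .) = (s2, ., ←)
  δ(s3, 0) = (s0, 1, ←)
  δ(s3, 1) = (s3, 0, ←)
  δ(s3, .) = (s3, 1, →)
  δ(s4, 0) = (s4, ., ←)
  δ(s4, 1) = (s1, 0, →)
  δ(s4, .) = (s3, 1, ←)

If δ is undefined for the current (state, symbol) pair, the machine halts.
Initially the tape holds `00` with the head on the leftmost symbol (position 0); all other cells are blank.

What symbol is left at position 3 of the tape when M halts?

1

state=s0 head=0 tape=.[0]0..   (s0,0)→(s0,1,→)
state=s0 head=1 tape=.1[0]..   (s0,0)→(s0,1,→)
state=s0 head=2 tape=.11[.].   (s0,.)→(s4,1,→)
state=s4 head=3 tape=.111[.]   (s4,.)→(s3,1,←)
state=s3 head=2 tape=.11[1]1   (s3,1)→(s3,0,←)
state=s3 head=1 tape=.1[1]01   (s3,1)→(s3,0,←)
state=s3 head=0 tape=.[1]001   (s3,1)→(s3,0,←)
state=s3 head=-1 tape=[.]0001   (s3,.)→(s3,1,→)
state=s3 head=0 tape=1[0]001   (s3,0)→(s0,1,←)
state=s0 head=-1 tape=[1]1001   (s0,1)→(s2,0,→)
state=s2 head=0 tape=0[1]001   (s2,1)→(s3,.,→)
state=s3 head=1 tape=0.[0]01   (s3,0)→(s0,1,←)
state=s0 head=0 tape=0[.]101   (s0,.)→(s4,1,→)
state=s4 head=1 tape=01[1]01   (s4,1)→(s1,0,→)
state=s1 head=2 tape=010[0]1
Cell 3 holds 1 when M halts.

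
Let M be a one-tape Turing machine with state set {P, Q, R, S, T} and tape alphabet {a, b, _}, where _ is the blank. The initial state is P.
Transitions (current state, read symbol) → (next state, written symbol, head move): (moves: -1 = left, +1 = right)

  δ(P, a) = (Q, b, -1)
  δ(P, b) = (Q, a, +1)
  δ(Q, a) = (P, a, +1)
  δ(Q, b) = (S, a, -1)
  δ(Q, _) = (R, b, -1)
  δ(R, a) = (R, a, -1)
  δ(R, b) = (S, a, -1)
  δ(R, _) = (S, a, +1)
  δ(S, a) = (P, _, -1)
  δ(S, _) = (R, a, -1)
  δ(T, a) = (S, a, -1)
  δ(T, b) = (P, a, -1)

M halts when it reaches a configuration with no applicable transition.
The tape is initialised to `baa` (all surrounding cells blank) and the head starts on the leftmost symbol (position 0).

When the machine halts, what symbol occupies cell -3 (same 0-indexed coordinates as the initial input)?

P | ___[b]aa_   read b → write a, move +1, go to Q
Q | ___a[a]a_   read a → write a, move +1, go to P
P | ___aa[a]_   read a → write b, move -1, go to Q
Q | ___a[a]b_   read a → write a, move +1, go to P
P | ___aa[b]_   read b → write a, move +1, go to Q
Q | ___aaa[_]   read _ → write b, move -1, go to R
R | ___aa[a]b   read a → write a, move -1, go to R
R | ___a[a]ab   read a → write a, move -1, go to R
R | ___[a]aab   read a → write a, move -1, go to R
R | __[_]aaab   read _ → write a, move +1, go to S
S | __a[a]aab   read a → write _, move -1, go to P
P | __[a]_aab   read a → write b, move -1, go to Q
Q | _[_]b_aab   read _ → write b, move -1, go to R
R | [_]bb_aab   read _ → write a, move +1, go to S
S | a[b]b_aab
Cell -3 holds a when M halts.

a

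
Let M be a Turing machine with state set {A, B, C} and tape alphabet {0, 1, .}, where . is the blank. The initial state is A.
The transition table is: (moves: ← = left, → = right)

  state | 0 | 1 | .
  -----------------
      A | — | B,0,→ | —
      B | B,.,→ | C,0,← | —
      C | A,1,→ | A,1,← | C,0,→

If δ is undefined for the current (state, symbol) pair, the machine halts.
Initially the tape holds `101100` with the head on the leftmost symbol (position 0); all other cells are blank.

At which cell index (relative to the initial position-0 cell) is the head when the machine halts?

A | [1]01100.   read 1 → write 0, move →, go to B
B | 0[0]1100.   read 0 → write ., move →, go to B
B | 0.[1]100.   read 1 → write 0, move ←, go to C
C | 0[.]0100.   read . → write 0, move →, go to C
C | 00[0]100.   read 0 → write 1, move →, go to A
A | 001[1]00.   read 1 → write 0, move →, go to B
B | 0010[0]0.   read 0 → write ., move →, go to B
B | 0010.[0].   read 0 → write ., move →, go to B
B | 0010..[.]
At halt the head is at cell 6.

6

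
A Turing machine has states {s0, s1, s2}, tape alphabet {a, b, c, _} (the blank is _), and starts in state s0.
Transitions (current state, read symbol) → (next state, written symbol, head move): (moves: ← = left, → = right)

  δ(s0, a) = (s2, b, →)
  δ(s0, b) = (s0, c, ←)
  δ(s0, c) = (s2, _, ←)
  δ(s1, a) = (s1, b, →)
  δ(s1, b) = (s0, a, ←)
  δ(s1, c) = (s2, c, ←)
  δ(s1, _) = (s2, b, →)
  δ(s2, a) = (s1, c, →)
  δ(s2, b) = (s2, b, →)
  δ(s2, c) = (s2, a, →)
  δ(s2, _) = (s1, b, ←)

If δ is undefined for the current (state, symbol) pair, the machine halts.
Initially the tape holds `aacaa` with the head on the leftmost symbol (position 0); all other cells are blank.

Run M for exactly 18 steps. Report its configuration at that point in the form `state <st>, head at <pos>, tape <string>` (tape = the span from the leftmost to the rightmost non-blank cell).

state=s0 head=0 tape=[a]acaa__   (s0,a)→(s2,b,→)
state=s2 head=1 tape=b[a]caa__   (s2,a)→(s1,c,→)
state=s1 head=2 tape=bc[c]aa__   (s1,c)→(s2,c,←)
state=s2 head=1 tape=b[c]caa__   (s2,c)→(s2,a,→)
state=s2 head=2 tape=ba[c]aa__   (s2,c)→(s2,a,→)
state=s2 head=3 tape=baa[a]a__   (s2,a)→(s1,c,→)
state=s1 head=4 tape=baac[a]__   (s1,a)→(s1,b,→)
state=s1 head=5 tape=baacb[_]_   (s1,_)→(s2,b,→)
state=s2 head=6 tape=baacbb[_]   (s2,_)→(s1,b,←)
state=s1 head=5 tape=baacb[b]b   (s1,b)→(s0,a,←)
state=s0 head=4 tape=baac[b]ab   (s0,b)→(s0,c,←)
state=s0 head=3 tape=baa[c]cab   (s0,c)→(s2,_,←)
state=s2 head=2 tape=ba[a]_cab   (s2,a)→(s1,c,→)
state=s1 head=3 tape=bac[_]cab   (s1,_)→(s2,b,→)
state=s2 head=4 tape=bacb[c]ab   (s2,c)→(s2,a,→)
state=s2 head=5 tape=bacba[a]b   (s2,a)→(s1,c,→)
state=s1 head=6 tape=bacbac[b]   (s1,b)→(s0,a,←)
state=s0 head=5 tape=bacba[c]a   (s0,c)→(s2,_,←)
state=s2 head=4 tape=bacb[a]_a
After 18 steps: state s2, head at 4, tape bacba_a.

state s2, head at 4, tape bacba_a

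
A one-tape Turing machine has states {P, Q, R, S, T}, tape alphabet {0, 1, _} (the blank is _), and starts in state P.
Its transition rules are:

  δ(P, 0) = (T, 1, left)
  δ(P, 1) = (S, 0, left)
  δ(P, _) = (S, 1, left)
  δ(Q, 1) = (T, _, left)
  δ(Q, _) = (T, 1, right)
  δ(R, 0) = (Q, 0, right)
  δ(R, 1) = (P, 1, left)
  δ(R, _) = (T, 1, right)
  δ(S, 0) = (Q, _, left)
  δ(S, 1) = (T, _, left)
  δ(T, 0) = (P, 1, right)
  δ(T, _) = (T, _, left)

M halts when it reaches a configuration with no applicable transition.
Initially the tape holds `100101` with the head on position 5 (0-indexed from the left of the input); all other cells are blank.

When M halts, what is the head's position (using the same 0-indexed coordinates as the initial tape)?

0

P | 10010[1]   read 1 → write 0, move left, go to S
S | 1001[0]0   read 0 → write _, move left, go to Q
Q | 100[1]_0   read 1 → write _, move left, go to T
T | 10[0]__0   read 0 → write 1, move right, go to P
P | 101[_]_0   read _ → write 1, move left, go to S
S | 10[1]1_0   read 1 → write _, move left, go to T
T | 1[0]_1_0   read 0 → write 1, move right, go to P
P | 11[_]1_0   read _ → write 1, move left, go to S
S | 1[1]11_0   read 1 → write _, move left, go to T
T | [1]_11_0
At halt the head is at cell 0.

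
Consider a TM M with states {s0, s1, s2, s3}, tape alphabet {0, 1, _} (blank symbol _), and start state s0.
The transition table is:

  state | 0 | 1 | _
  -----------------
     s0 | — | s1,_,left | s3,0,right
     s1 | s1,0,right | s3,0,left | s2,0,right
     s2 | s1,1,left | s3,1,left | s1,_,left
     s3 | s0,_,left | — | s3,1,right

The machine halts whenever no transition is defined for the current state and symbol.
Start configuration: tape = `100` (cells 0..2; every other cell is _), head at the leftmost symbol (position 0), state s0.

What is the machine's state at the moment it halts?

state=s0 head=0 tape=_[1]00   (s0,1)→(s1,_,left)
state=s1 head=-1 tape=[_]_00   (s1,_)→(s2,0,right)
state=s2 head=0 tape=0[_]00   (s2,_)→(s1,_,left)
state=s1 head=-1 tape=[0]_00   (s1,0)→(s1,0,right)
state=s1 head=0 tape=0[_]00   (s1,_)→(s2,0,right)
state=s2 head=1 tape=00[0]0   (s2,0)→(s1,1,left)
state=s1 head=0 tape=0[0]10   (s1,0)→(s1,0,right)
state=s1 head=1 tape=00[1]0   (s1,1)→(s3,0,left)
state=s3 head=0 tape=0[0]00   (s3,0)→(s0,_,left)
state=s0 head=-1 tape=[0]_00
No transition is defined for (s0, 0); M halts in state s0.

s0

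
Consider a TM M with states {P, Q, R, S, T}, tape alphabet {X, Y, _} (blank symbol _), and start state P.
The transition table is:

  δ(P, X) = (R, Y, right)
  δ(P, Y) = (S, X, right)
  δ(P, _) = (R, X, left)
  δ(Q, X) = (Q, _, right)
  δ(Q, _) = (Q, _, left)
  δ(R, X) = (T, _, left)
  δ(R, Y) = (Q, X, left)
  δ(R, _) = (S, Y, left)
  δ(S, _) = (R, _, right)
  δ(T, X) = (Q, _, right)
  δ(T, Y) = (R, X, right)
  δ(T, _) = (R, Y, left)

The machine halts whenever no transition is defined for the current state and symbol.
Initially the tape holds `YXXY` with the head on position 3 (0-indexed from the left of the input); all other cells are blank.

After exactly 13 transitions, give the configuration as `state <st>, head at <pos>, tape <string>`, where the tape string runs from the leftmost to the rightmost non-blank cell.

state Q, head at 2, tape Y____X

P | YXX[Y]__   read Y → write X, move right, go to S
S | YXXX[_]_   read _ → write _, move right, go to R
R | YXXX_[_]   read _ → write Y, move left, go to S
S | YXXX[_]Y   read _ → write _, move right, go to R
R | YXXX_[Y]   read Y → write X, move left, go to Q
Q | YXXX[_]X   read _ → write _, move left, go to Q
Q | YXX[X]_X   read X → write _, move right, go to Q
Q | YXX_[_]X   read _ → write _, move left, go to Q
Q | YXX[_]_X   read _ → write _, move left, go to Q
Q | YX[X]__X   read X → write _, move right, go to Q
Q | YX_[_]_X   read _ → write _, move left, go to Q
Q | YX[_]__X   read _ → write _, move left, go to Q
Q | Y[X]___X   read X → write _, move right, go to Q
Q | Y_[_]__X
After 13 steps: state Q, head at 2, tape Y____X.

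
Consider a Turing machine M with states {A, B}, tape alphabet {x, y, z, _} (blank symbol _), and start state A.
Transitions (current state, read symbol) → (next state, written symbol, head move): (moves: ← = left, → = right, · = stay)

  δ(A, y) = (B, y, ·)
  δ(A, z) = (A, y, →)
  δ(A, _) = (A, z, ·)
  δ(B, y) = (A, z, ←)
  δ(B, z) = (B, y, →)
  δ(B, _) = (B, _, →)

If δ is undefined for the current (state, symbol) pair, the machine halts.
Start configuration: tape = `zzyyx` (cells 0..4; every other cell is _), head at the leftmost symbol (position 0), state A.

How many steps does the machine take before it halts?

A | __[z]zyyx   read z → write y, move →, go to A
A | __y[z]yyx   read z → write y, move →, go to A
A | __yy[y]yx   read y → write y, move ·, go to B
B | __yy[y]yx   read y → write z, move ←, go to A
A | __y[y]zyx   read y → write y, move ·, go to B
B | __y[y]zyx   read y → write z, move ←, go to A
A | __[y]zzyx   read y → write y, move ·, go to B
B | __[y]zzyx   read y → write z, move ←, go to A
A | _[_]zzzyx   read _ → write z, move ·, go to A
A | _[z]zzzyx   read z → write y, move →, go to A
A | _y[z]zzyx   read z → write y, move →, go to A
A | _yy[z]zyx   read z → write y, move →, go to A
A | _yyy[z]yx   read z → write y, move →, go to A
A | _yyyy[y]x   read y → write y, move ·, go to B
B | _yyyy[y]x   read y → write z, move ←, go to A
A | _yyy[y]zx   read y → write y, move ·, go to B
B | _yyy[y]zx   read y → write z, move ←, go to A
A | _yy[y]zzx   read y → write y, move ·, go to B
B | _yy[y]zzx   read y → write z, move ←, go to A
A | _y[y]zzzx   read y → write y, move ·, go to B
B | _y[y]zzzx   read y → write z, move ←, go to A
A | _[y]zzzzx   read y → write y, move ·, go to B
B | _[y]zzzzx   read y → write z, move ←, go to A
A | [_]zzzzzx   read _ → write z, move ·, go to A
A | [z]zzzzzx   read z → write y, move →, go to A
A | y[z]zzzzx   read z → write y, move →, go to A
A | yy[z]zzzx   read z → write y, move →, go to A
A | yyy[z]zzx   read z → write y, move →, go to A
A | yyyy[z]zx   read z → write y, move →, go to A
A | yyyyy[z]x   read z → write y, move →, go to A
A | yyyyyy[x]
M halts after 30 transitions.

30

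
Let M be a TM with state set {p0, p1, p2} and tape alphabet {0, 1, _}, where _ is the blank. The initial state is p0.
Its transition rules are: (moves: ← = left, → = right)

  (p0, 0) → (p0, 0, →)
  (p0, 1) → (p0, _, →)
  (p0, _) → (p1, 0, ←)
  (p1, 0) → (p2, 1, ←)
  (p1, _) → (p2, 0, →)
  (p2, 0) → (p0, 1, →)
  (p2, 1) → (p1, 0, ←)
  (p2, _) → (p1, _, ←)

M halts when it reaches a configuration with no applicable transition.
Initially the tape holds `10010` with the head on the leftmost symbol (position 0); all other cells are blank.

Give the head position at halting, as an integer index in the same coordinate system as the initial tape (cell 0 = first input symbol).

p0 | [1]0010__   read 1 → write _, move →, go to p0
p0 | _[0]010__   read 0 → write 0, move →, go to p0
p0 | _0[0]10__   read 0 → write 0, move →, go to p0
p0 | _00[1]0__   read 1 → write _, move →, go to p0
p0 | _00_[0]__   read 0 → write 0, move →, go to p0
p0 | _00_0[_]_   read _ → write 0, move ←, go to p1
p1 | _00_[0]0_   read 0 → write 1, move ←, go to p2
p2 | _00[_]10_   read _ → write _, move ←, go to p1
p1 | _0[0]_10_   read 0 → write 1, move ←, go to p2
p2 | _[0]1_10_   read 0 → write 1, move →, go to p0
p0 | _1[1]_10_   read 1 → write _, move →, go to p0
p0 | _1_[_]10_   read _ → write 0, move ←, go to p1
p1 | _1[_]010_   read _ → write 0, move →, go to p2
p2 | _10[0]10_   read 0 → write 1, move →, go to p0
p0 | _101[1]0_   read 1 → write _, move →, go to p0
p0 | _101_[0]_   read 0 → write 0, move →, go to p0
p0 | _101_0[_]   read _ → write 0, move ←, go to p1
p1 | _101_[0]0   read 0 → write 1, move ←, go to p2
p2 | _101[_]10   read _ → write _, move ←, go to p1
p1 | _10[1]_10
At halt the head is at cell 3.

3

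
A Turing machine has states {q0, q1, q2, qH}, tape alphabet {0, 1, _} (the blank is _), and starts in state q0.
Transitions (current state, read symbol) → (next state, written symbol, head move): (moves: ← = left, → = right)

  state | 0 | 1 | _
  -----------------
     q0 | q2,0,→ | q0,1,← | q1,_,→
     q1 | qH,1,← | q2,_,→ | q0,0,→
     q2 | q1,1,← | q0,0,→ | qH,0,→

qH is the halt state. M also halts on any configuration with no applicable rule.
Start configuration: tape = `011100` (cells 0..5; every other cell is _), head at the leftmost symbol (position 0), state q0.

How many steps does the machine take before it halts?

q0 | [0]11100   read 0 → write 0, move →, go to q2
q2 | 0[1]1100   read 1 → write 0, move →, go to q0
q0 | 00[1]100   read 1 → write 1, move ←, go to q0
q0 | 0[0]1100   read 0 → write 0, move →, go to q2
q2 | 00[1]100   read 1 → write 0, move →, go to q0
q0 | 000[1]00   read 1 → write 1, move ←, go to q0
q0 | 00[0]100   read 0 → write 0, move →, go to q2
q2 | 000[1]00   read 1 → write 0, move →, go to q0
q0 | 0000[0]0   read 0 → write 0, move →, go to q2
q2 | 00000[0]   read 0 → write 1, move ←, go to q1
q1 | 0000[0]1   read 0 → write 1, move ←, go to qH
qH | 000[0]11
M halts after 11 transitions.

11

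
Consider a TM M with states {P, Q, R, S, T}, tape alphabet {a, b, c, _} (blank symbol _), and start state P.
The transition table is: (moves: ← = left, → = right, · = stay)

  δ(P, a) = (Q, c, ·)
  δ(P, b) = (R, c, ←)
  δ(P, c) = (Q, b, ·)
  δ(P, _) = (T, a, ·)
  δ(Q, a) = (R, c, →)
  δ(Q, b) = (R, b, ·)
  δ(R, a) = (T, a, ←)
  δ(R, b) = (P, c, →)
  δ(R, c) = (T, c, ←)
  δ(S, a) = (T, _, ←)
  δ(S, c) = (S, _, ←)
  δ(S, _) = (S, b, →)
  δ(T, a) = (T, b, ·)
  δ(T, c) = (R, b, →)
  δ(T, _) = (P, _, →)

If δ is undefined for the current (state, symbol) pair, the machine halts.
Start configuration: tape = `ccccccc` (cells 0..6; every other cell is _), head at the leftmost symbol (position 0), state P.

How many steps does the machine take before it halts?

23

P | [c]cccccc_   read c → write b, move ·, go to Q
Q | [b]cccccc_   read b → write b, move ·, go to R
R | [b]cccccc_   read b → write c, move →, go to P
P | c[c]ccccc_   read c → write b, move ·, go to Q
Q | c[b]ccccc_   read b → write b, move ·, go to R
R | c[b]ccccc_   read b → write c, move →, go to P
P | cc[c]cccc_   read c → write b, move ·, go to Q
Q | cc[b]cccc_   read b → write b, move ·, go to R
R | cc[b]cccc_   read b → write c, move →, go to P
P | ccc[c]ccc_   read c → write b, move ·, go to Q
Q | ccc[b]ccc_   read b → write b, move ·, go to R
R | ccc[b]ccc_   read b → write c, move →, go to P
P | cccc[c]cc_   read c → write b, move ·, go to Q
Q | cccc[b]cc_   read b → write b, move ·, go to R
R | cccc[b]cc_   read b → write c, move →, go to P
P | ccccc[c]c_   read c → write b, move ·, go to Q
Q | ccccc[b]c_   read b → write b, move ·, go to R
R | ccccc[b]c_   read b → write c, move →, go to P
P | cccccc[c]_   read c → write b, move ·, go to Q
Q | cccccc[b]_   read b → write b, move ·, go to R
R | cccccc[b]_   read b → write c, move →, go to P
P | ccccccc[_]   read _ → write a, move ·, go to T
T | ccccccc[a]   read a → write b, move ·, go to T
T | ccccccc[b]
M halts after 23 transitions.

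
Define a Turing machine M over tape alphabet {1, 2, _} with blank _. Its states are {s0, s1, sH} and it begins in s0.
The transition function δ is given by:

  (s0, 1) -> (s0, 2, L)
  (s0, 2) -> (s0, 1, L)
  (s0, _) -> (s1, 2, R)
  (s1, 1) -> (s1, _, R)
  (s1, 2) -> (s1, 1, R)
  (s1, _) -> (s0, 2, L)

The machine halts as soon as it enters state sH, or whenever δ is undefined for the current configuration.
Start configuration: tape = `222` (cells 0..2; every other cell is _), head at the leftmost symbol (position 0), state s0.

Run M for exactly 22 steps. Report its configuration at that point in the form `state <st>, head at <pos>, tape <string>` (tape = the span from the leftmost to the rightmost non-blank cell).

state s1, head at 2, tape 2__1222

s0 | __[2]22__   read 2 → write 1, move L, go to s0
s0 | _[_]122__   read _ → write 2, move R, go to s1
s1 | _2[1]22__   read 1 → write _, move R, go to s1
s1 | _2_[2]2__   read 2 → write 1, move R, go to s1
s1 | _2_1[2]__   read 2 → write 1, move R, go to s1
s1 | _2_11[_]_   read _ → write 2, move L, go to s0
s0 | _2_1[1]2_   read 1 → write 2, move L, go to s0
s0 | _2_[1]22_   read 1 → write 2, move L, go to s0
s0 | _2[_]222_   read _ → write 2, move R, go to s1
s1 | _22[2]22_   read 2 → write 1, move R, go to s1
s1 | _221[2]2_   read 2 → write 1, move R, go to s1
s1 | _2211[2]_   read 2 → write 1, move R, go to s1
s1 | _22111[_]   read _ → write 2, move L, go to s0
s0 | _2211[1]2   read 1 → write 2, move L, go to s0
s0 | _221[1]22   read 1 → write 2, move L, go to s0
s0 | _22[1]222   read 1 → write 2, move L, go to s0
s0 | _2[2]2222   read 2 → write 1, move L, go to s0
s0 | _[2]12222   read 2 → write 1, move L, go to s0
s0 | [_]112222   read _ → write 2, move R, go to s1
s1 | 2[1]12222   read 1 → write _, move R, go to s1
s1 | 2_[1]2222   read 1 → write _, move R, go to s1
s1 | 2__[2]222   read 2 → write 1, move R, go to s1
s1 | 2__1[2]22
After 22 steps: state s1, head at 2, tape 2__1222.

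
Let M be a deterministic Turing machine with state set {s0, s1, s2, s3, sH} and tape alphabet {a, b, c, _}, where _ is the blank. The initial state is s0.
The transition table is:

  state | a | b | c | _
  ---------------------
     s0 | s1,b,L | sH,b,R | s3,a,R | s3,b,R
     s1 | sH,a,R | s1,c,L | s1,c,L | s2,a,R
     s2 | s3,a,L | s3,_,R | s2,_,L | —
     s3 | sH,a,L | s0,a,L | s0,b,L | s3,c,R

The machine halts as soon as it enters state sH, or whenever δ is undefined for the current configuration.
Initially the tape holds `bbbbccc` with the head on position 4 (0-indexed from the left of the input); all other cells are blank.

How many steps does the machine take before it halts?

s0 | __bbbb[c]cc   read c → write a, move R, go to s3
s3 | __bbbba[c]c   read c → write b, move L, go to s0
s0 | __bbbb[a]bc   read a → write b, move L, go to s1
s1 | __bbb[b]bbc   read b → write c, move L, go to s1
s1 | __bb[b]cbbc   read b → write c, move L, go to s1
s1 | __b[b]ccbbc   read b → write c, move L, go to s1
s1 | __[b]cccbbc   read b → write c, move L, go to s1
s1 | _[_]ccccbbc   read _ → write a, move R, go to s2
s2 | _a[c]cccbbc   read c → write _, move L, go to s2
s2 | _[a]_cccbbc   read a → write a, move L, go to s3
s3 | [_]a_cccbbc   read _ → write c, move R, go to s3
s3 | c[a]_cccbbc   read a → write a, move L, go to sH
sH | [c]a_cccbbc
M halts after 12 transitions.

12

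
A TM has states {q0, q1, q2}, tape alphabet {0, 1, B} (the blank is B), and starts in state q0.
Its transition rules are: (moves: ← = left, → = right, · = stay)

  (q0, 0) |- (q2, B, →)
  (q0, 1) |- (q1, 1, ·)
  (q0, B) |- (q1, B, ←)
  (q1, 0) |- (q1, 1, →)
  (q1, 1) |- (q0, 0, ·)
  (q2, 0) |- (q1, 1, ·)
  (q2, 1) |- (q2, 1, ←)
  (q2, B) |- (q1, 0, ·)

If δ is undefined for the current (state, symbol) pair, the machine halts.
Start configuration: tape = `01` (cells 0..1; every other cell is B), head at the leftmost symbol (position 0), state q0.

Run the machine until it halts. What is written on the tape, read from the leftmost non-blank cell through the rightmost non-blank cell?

state=q0 head=0 tape=[0]1BB   (q0,0)→(q2,B,→)
state=q2 head=1 tape=B[1]BB   (q2,1)→(q2,1,←)
state=q2 head=0 tape=[B]1BB   (q2,B)→(q1,0,·)
state=q1 head=0 tape=[0]1BB   (q1,0)→(q1,1,→)
state=q1 head=1 tape=1[1]BB   (q1,1)→(q0,0,·)
state=q0 head=1 tape=1[0]BB   (q0,0)→(q2,B,→)
state=q2 head=2 tape=1B[B]B   (q2,B)→(q1,0,·)
state=q1 head=2 tape=1B[0]B   (q1,0)→(q1,1,→)
state=q1 head=3 tape=1B1[B]
The non-blank tape span at halt is 1B1.

1B1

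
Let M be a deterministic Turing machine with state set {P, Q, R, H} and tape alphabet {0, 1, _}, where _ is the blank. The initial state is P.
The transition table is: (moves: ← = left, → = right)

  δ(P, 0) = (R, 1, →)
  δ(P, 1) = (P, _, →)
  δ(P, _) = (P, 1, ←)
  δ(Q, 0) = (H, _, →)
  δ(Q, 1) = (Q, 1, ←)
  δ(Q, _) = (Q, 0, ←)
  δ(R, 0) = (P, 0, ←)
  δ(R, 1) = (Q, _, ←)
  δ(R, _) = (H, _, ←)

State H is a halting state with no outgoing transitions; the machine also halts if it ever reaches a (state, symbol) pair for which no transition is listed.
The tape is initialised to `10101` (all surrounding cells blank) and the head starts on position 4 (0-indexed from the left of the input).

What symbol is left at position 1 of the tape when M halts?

state=P head=4 tape=1010[1]_   (P,1)→(P,_,→)
state=P head=5 tape=1010_[_]   (P,_)→(P,1,←)
state=P head=4 tape=1010[_]1   (P,_)→(P,1,←)
state=P head=3 tape=101[0]11   (P,0)→(R,1,→)
state=R head=4 tape=1011[1]1   (R,1)→(Q,_,←)
state=Q head=3 tape=101[1]_1   (Q,1)→(Q,1,←)
state=Q head=2 tape=10[1]1_1   (Q,1)→(Q,1,←)
state=Q head=1 tape=1[0]11_1   (Q,0)→(H,_,→)
state=H head=2 tape=1_[1]1_1
Cell 1 holds _ when M halts.

_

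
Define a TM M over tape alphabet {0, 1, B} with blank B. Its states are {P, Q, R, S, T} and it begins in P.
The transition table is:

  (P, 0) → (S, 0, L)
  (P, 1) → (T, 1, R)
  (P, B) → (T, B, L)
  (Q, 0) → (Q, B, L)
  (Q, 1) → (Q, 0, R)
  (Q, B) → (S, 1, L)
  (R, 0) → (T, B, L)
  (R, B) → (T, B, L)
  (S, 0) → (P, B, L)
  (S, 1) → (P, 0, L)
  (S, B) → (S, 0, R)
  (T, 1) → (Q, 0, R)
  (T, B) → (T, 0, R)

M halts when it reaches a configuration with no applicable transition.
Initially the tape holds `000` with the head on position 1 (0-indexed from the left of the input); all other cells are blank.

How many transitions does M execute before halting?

state=P head=1 tape=BB0[0]0   (P,0)→(S,0,L)
state=S head=0 tape=BB[0]00   (S,0)→(P,B,L)
state=P head=-1 tape=B[B]B00   (P,B)→(T,B,L)
state=T head=-2 tape=[B]BB00   (T,B)→(T,0,R)
state=T head=-1 tape=0[B]B00   (T,B)→(T,0,R)
state=T head=0 tape=00[B]00   (T,B)→(T,0,R)
state=T head=1 tape=000[0]0
M halts after 6 transitions.

6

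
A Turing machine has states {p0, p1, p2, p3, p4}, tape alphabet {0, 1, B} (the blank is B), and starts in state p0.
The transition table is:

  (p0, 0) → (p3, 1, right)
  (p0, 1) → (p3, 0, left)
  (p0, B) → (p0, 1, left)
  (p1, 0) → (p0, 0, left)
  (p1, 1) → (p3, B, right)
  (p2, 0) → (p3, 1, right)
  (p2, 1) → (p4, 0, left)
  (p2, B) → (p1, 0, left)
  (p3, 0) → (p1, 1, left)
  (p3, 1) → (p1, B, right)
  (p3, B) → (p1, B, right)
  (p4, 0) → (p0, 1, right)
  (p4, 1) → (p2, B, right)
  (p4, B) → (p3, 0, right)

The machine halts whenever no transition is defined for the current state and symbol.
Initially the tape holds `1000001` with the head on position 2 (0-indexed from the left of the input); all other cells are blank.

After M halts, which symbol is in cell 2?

state=p0 head=2 tape=10[0]0001   (p0,0)→(p3,1,right)
state=p3 head=3 tape=101[0]001   (p3,0)→(p1,1,left)
state=p1 head=2 tape=10[1]1001   (p1,1)→(p3,B,right)
state=p3 head=3 tape=10B[1]001   (p3,1)→(p1,B,right)
state=p1 head=4 tape=10BB[0]01   (p1,0)→(p0,0,left)
state=p0 head=3 tape=10B[B]001   (p0,B)→(p0,1,left)
state=p0 head=2 tape=10[B]1001   (p0,B)→(p0,1,left)
state=p0 head=1 tape=1[0]11001   (p0,0)→(p3,1,right)
state=p3 head=2 tape=11[1]1001   (p3,1)→(p1,B,right)
state=p1 head=3 tape=11B[1]001   (p1,1)→(p3,B,right)
state=p3 head=4 tape=11BB[0]01   (p3,0)→(p1,1,left)
state=p1 head=3 tape=11B[B]101
Cell 2 holds B when M halts.

B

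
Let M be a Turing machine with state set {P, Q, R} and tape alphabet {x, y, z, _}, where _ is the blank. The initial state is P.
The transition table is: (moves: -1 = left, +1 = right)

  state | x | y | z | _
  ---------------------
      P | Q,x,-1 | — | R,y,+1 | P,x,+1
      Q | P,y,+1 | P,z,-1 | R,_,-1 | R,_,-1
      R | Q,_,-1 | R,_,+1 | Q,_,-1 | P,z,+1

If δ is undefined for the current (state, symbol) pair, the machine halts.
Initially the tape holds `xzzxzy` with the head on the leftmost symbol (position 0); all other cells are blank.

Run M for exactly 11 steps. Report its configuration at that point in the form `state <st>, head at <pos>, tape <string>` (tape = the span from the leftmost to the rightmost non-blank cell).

state P, head at -3, tape z_xzzxzy

state=P head=0 tape=___[x]zzxzy   (P,x)→(Q,x,-1)
state=Q head=-1 tape=__[_]xzzxzy   (Q,_)→(R,_,-1)
state=R head=-2 tape=_[_]_xzzxzy   (R,_)→(P,z,+1)
state=P head=-1 tape=_z[_]xzzxzy   (P,_)→(P,x,+1)
state=P head=0 tape=_zx[x]zzxzy   (P,x)→(Q,x,-1)
state=Q head=-1 tape=_z[x]xzzxzy   (Q,x)→(P,y,+1)
state=P head=0 tape=_zy[x]zzxzy   (P,x)→(Q,x,-1)
state=Q head=-1 tape=_z[y]xzzxzy   (Q,y)→(P,z,-1)
state=P head=-2 tape=_[z]zxzzxzy   (P,z)→(R,y,+1)
state=R head=-1 tape=_y[z]xzzxzy   (R,z)→(Q,_,-1)
state=Q head=-2 tape=_[y]_xzzxzy   (Q,y)→(P,z,-1)
state=P head=-3 tape=[_]z_xzzxzy
After 11 steps: state P, head at -3, tape z_xzzxzy.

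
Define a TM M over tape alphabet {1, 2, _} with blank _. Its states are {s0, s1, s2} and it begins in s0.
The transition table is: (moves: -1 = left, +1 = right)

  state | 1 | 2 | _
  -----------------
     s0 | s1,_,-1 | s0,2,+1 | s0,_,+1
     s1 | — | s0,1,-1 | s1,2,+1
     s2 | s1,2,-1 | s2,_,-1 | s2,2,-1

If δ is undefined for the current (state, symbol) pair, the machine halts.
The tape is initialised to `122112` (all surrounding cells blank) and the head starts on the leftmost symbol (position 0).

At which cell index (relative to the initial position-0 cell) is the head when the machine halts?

3

s0 | ___[1]22112   read 1 → write _, move -1, go to s1
s1 | __[_]_22112   read _ → write 2, move +1, go to s1
s1 | __2[_]22112   read _ → write 2, move +1, go to s1
s1 | __22[2]2112   read 2 → write 1, move -1, go to s0
s0 | __2[2]12112   read 2 → write 2, move +1, go to s0
s0 | __22[1]2112   read 1 → write _, move -1, go to s1
s1 | __2[2]_2112   read 2 → write 1, move -1, go to s0
s0 | __[2]1_2112   read 2 → write 2, move +1, go to s0
s0 | __2[1]_2112   read 1 → write _, move -1, go to s1
s1 | __[2]__2112   read 2 → write 1, move -1, go to s0
s0 | _[_]1__2112   read _ → write _, move +1, go to s0
s0 | __[1]__2112   read 1 → write _, move -1, go to s1
s1 | _[_]___2112   read _ → write 2, move +1, go to s1
s1 | _2[_]__2112   read _ → write 2, move +1, go to s1
s1 | _22[_]_2112   read _ → write 2, move +1, go to s1
s1 | _222[_]2112   read _ → write 2, move +1, go to s1
s1 | _2222[2]112   read 2 → write 1, move -1, go to s0
s0 | _222[2]1112   read 2 → write 2, move +1, go to s0
s0 | _2222[1]112   read 1 → write _, move -1, go to s1
s1 | _222[2]_112   read 2 → write 1, move -1, go to s0
s0 | _22[2]1_112   read 2 → write 2, move +1, go to s0
s0 | _222[1]_112   read 1 → write _, move -1, go to s1
s1 | _22[2]__112   read 2 → write 1, move -1, go to s0
s0 | _2[2]1__112   read 2 → write 2, move +1, go to s0
s0 | _22[1]__112   read 1 → write _, move -1, go to s1
s1 | _2[2]___112   read 2 → write 1, move -1, go to s0
s0 | _[2]1___112   read 2 → write 2, move +1, go to s0
s0 | _2[1]___112   read 1 → write _, move -1, go to s1
s1 | _[2]____112   read 2 → write 1, move -1, go to s0
s0 | [_]1____112   read _ → write _, move +1, go to s0
s0 | _[1]____112   read 1 → write _, move -1, go to s1
s1 | [_]_____112   read _ → write 2, move +1, go to s1
s1 | 2[_]____112   read _ → write 2, move +1, go to s1
s1 | 22[_]___112   read _ → write 2, move +1, go to s1
s1 | 222[_]__112   read _ → write 2, move +1, go to s1
s1 | 2222[_]_112   read _ → write 2, move +1, go to s1
s1 | 22222[_]112   read _ → write 2, move +1, go to s1
s1 | 222222[1]12
At halt the head is at cell 3.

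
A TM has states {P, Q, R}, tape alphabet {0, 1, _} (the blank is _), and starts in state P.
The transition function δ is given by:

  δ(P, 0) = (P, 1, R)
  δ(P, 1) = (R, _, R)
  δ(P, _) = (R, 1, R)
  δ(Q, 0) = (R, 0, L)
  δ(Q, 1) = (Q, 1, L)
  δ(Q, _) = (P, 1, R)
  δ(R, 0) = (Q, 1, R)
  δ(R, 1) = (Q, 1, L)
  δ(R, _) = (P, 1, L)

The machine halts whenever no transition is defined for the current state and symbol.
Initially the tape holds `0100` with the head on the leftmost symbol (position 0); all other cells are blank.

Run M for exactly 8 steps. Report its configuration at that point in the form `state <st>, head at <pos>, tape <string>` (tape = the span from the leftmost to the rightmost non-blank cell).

state Q, head at 4, tape 11_1

P | [0]100_   read 0 → write 1, move R, go to P
P | 1[1]00_   read 1 → write _, move R, go to R
R | 1_[0]0_   read 0 → write 1, move R, go to Q
Q | 1_1[0]_   read 0 → write 0, move L, go to R
R | 1_[1]0_   read 1 → write 1, move L, go to Q
Q | 1[_]10_   read _ → write 1, move R, go to P
P | 11[1]0_   read 1 → write _, move R, go to R
R | 11_[0]_   read 0 → write 1, move R, go to Q
Q | 11_1[_]
After 8 steps: state Q, head at 4, tape 11_1.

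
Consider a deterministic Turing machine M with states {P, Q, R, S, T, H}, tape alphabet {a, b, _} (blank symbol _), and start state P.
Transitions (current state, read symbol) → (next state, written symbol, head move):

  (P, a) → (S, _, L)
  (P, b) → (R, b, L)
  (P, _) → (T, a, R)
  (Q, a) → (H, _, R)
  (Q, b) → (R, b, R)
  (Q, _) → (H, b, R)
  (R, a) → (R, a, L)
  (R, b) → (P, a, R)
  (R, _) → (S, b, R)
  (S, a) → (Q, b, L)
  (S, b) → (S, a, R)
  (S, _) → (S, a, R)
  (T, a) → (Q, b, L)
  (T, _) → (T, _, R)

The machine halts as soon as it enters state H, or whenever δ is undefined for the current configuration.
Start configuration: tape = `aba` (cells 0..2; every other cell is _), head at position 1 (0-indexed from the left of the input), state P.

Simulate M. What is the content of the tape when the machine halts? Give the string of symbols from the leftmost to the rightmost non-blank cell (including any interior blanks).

state=P head=1 tape=__a[b]a   (P,b)→(R,b,L)
state=R head=0 tape=__[a]ba   (R,a)→(R,a,L)
state=R head=-1 tape=_[_]aba   (R,_)→(S,b,R)
state=S head=0 tape=_b[a]ba   (S,a)→(Q,b,L)
state=Q head=-1 tape=_[b]bba   (Q,b)→(R,b,R)
state=R head=0 tape=_b[b]ba   (R,b)→(P,a,R)
state=P head=1 tape=_ba[b]a   (P,b)→(R,b,L)
state=R head=0 tape=_b[a]ba   (R,a)→(R,a,L)
state=R head=-1 tape=_[b]aba   (R,b)→(P,a,R)
state=P head=0 tape=_a[a]ba   (P,a)→(S,_,L)
state=S head=-1 tape=_[a]_ba   (S,a)→(Q,b,L)
state=Q head=-2 tape=[_]b_ba   (Q,_)→(H,b,R)
state=H head=-1 tape=b[b]_ba
The non-blank tape span at halt is bb_ba.

bb_ba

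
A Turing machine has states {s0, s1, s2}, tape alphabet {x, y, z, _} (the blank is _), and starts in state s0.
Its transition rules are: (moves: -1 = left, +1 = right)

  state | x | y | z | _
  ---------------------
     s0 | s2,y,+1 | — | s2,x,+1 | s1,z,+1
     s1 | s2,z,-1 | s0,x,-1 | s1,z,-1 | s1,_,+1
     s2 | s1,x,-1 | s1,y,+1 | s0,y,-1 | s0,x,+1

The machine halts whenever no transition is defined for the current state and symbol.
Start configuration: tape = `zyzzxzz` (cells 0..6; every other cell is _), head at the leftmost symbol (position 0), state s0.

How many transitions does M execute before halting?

s0 | ____[z]yzzxzz   read z → write x, move +1, go to s2
s2 | ____x[y]zzxzz   read y → write y, move +1, go to s1
s1 | ____xy[z]zxzz   read z → write z, move -1, go to s1
s1 | ____x[y]zzxzz   read y → write x, move -1, go to s0
s0 | ____[x]xzzxzz   read x → write y, move +1, go to s2
s2 | ____y[x]zzxzz   read x → write x, move -1, go to s1
s1 | ____[y]xzzxzz   read y → write x, move -1, go to s0
s0 | ___[_]xxzzxzz   read _ → write z, move +1, go to s1
s1 | ___z[x]xzzxzz   read x → write z, move -1, go to s2
s2 | ___[z]zxzzxzz   read z → write y, move -1, go to s0
s0 | __[_]yzxzzxzz   read _ → write z, move +1, go to s1
s1 | __z[y]zxzzxzz   read y → write x, move -1, go to s0
s0 | __[z]xzxzzxzz   read z → write x, move +1, go to s2
s2 | __x[x]zxzzxzz   read x → write x, move -1, go to s1
s1 | __[x]xzxzzxzz   read x → write z, move -1, go to s2
s2 | _[_]zxzxzzxzz   read _ → write x, move +1, go to s0
s0 | _x[z]xzxzzxzz   read z → write x, move +1, go to s2
s2 | _xx[x]zxzzxzz   read x → write x, move -1, go to s1
s1 | _x[x]xzxzzxzz   read x → write z, move -1, go to s2
s2 | _[x]zxzxzzxzz   read x → write x, move -1, go to s1
s1 | [_]xzxzxzzxzz   read _ → write _, move +1, go to s1
s1 | _[x]zxzxzzxzz   read x → write z, move -1, go to s2
s2 | [_]zzxzxzzxzz   read _ → write x, move +1, go to s0
s0 | x[z]zxzxzzxzz   read z → write x, move +1, go to s2
s2 | xx[z]xzxzzxzz   read z → write y, move -1, go to s0
s0 | x[x]yxzxzzxzz   read x → write y, move +1, go to s2
s2 | xy[y]xzxzzxzz   read y → write y, move +1, go to s1
s1 | xyy[x]zxzzxzz   read x → write z, move -1, go to s2
s2 | xy[y]zzxzzxzz   read y → write y, move +1, go to s1
s1 | xyy[z]zxzzxzz   read z → write z, move -1, go to s1
s1 | xy[y]zzxzzxzz   read y → write x, move -1, go to s0
s0 | x[y]xzzxzzxzz
M halts after 31 transitions.

31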